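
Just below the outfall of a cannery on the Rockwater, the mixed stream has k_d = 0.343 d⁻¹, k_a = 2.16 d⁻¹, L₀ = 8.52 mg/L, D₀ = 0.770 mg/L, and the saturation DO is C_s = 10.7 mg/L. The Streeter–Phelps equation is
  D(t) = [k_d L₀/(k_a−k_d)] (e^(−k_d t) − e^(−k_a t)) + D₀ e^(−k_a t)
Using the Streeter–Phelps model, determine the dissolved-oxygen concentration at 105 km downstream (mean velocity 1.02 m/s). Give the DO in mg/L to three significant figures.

Travel time t = x/v = 105 km / (1.02 m/s) = 105000 m / 1.02 m/s = 102900 s = 1.191 d.
k_d L₀/(k_a−k_d) = 0.343×8.52/(2.16−0.343) = 2.922/1.817 = 1.608 mg/L.
e^(−k_d t) = e^(−0.343×1.191) = 0.6645; e^(−k_a t) = e^(−2.16×1.191) = 0.07627.
D = 1.608 × (0.6645 − 0.07627) + 0.770 × 0.07627 = 0.9461 + 0.05872 = 1.005 mg/L.
DO = C_s − D = 10.7 − 1.005 = 9.695 mg/L.

DO ≈ 9.70 mg/L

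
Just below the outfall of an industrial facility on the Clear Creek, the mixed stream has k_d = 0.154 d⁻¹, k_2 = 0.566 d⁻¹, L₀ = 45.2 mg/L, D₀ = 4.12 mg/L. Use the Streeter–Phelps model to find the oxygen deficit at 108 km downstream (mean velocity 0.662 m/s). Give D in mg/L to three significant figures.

Travel time t = x/v = 108 km / (0.662 m/s) = 108000 m / 0.662 m/s = 163100 s = 1.888 d.
k_d L₀/(k_2−k_d) = 0.154×45.2/(0.566−0.154) = 6.961/0.4120 = 16.90 mg/L.
e^(−k_d t) = e^(−0.154×1.888) = 0.7477; e^(−k_2 t) = e^(−0.566×1.888) = 0.3434.
D = 16.90 × (0.7477 − 0.3434) + 4.12 × 0.3434 = 6.830 + 1.415 = 8.245 mg/L.

D ≈ 8.24 mg/L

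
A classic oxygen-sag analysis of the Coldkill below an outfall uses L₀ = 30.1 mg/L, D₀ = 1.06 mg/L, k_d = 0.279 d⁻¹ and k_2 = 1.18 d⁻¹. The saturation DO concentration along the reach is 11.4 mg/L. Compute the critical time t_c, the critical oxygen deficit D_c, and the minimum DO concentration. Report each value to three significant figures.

t_c = [1/(k_2−k_d)] ln[(k_2/k_d)(1 − D₀(k_2−k_d)/(k_d L₀))]
= [1/(1.18−0.279)] ln[(1.18/0.279)(1 − 1.06×0.9010/(0.279×30.1))]
= (1/0.9010) ln[4.229 × 0.8863] = 1.110 × ln(3.748) = 1.110 × 1.321 = 1.467 d.
L(t_c) = L₀ e^(−k_d t_c) = 30.1 × 0.6642 = 19.99 mg/L, and at the critical point k_2 D_c = k_d L, so D_c = (0.279/1.18) × 19.99 = 4.727 mg/L.
Minimum DO = C_s − D_c = 11.4 − 4.727 = 6.673 mg/L.

t_c ≈ 1.47 d; D_c ≈ 4.73 mg/L; min DO ≈ 6.67 mg/L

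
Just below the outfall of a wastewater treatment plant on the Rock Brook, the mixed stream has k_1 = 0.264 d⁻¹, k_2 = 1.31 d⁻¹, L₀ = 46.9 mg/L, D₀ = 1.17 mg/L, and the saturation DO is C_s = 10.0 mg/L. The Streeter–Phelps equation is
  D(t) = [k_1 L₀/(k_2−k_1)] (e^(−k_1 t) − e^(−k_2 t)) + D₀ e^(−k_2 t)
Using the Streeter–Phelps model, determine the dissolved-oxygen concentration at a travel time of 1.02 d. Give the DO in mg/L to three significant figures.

k_1 L₀/(k_2−k_1) = 0.264×46.9/(1.31−0.264) = 12.38/1.046 = 11.84 mg/L.
e^(−k_1 t) = e^(−0.264×1.020) = 0.7639; e^(−k_2 t) = e^(−1.31×1.020) = 0.2628.
D = 11.84 × (0.7639 − 0.2628) + 1.17 × 0.2628 = 5.931 + 0.3075 = 6.239 mg/L.
DO = C_s − D = 10.0 − 6.239 = 3.761 mg/L.

DO ≈ 3.76 mg/L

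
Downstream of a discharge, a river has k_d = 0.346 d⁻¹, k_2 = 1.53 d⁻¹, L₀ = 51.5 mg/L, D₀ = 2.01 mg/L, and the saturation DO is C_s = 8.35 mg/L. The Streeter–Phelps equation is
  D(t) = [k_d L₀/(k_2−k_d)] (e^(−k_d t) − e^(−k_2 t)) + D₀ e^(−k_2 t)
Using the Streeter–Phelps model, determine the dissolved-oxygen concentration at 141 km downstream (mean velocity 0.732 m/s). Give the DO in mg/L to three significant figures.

Travel time t = x/v = 141 km / (0.732 m/s) = 141000 m / 0.732 m/s = 192600 s = 2.229 d.
k_d L₀/(k_2−k_d) = 0.346×51.5/(1.53−0.346) = 17.82/1.184 = 15.05 mg/L.
e^(−k_d t) = e^(−0.346×2.229) = 0.4624; e^(−k_2 t) = e^(−1.53×2.229) = 0.03301.
D = 15.05 × (0.4624 − 0.03301) + 2.01 × 0.03301 = 6.462 + 0.06634 = 6.528 mg/L.
DO = C_s − D = 8.35 − 6.528 = 1.822 mg/L.

DO ≈ 1.82 mg/L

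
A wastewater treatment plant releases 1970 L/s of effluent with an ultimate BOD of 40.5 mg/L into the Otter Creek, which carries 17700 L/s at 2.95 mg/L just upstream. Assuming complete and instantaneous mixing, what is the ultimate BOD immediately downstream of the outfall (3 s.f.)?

6.71 mg/L

Flow-weighted mixing: C = (Q_r C_r + Q_w C_w)/(Q_r + Q_w)
= (17700×2.95 + 1970×40.5)/(17700 + 1970) = 132000/19670 = 6.711 mg/L.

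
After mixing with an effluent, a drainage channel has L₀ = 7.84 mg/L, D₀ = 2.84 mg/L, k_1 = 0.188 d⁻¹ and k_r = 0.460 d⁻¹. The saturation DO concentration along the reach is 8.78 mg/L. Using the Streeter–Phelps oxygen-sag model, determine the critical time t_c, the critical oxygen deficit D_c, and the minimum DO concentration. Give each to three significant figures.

At the critical point dD/dt = 0, so k_1 L₀ e^(−k_1 t) = k_r D. Substituting D(t) from the Streeter–Phelps equation and solving for t gives
t_c = ln[(k_r/k_1)(1 − D₀(k_r−k_1)/(k_1 L₀))] / (k_r−k_1).
Here k_r−k_1 = 0.2720 d⁻¹ and 1 − D₀(k_r−k_1)/(k_1 L₀) = 1 − 2.84×0.2720/(0.188×7.84) = 0.4759, so
t_c = ln(2.447 × 0.4759) / 0.2720 = 0.1522 / 0.2720 = 0.5597 d.
D_c = (k_1/k_r) L₀ e^(−k_1 t_c) = (0.188/0.460) × 7.84 × e^(−0.188×0.5597) = 0.4087 × 7.84 × 0.9001 = 2.884 mg/L.
Minimum DO = C_s − D_c = 8.78 − 2.884 = 5.896 mg/L.

t_c ≈ 0.560 d; D_c ≈ 2.88 mg/L; min DO ≈ 5.90 mg/L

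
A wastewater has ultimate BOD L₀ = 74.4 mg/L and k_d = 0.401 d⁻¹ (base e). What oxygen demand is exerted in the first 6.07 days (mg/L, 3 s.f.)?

y ≈ 67.9 mg/L

y_t = L₀(1 − e^(−k_d t)) = 74.4 × (1 − e^(−0.401×6.07))
= 74.4 × (1 − 0.08768) = 74.4 × 0.9123 = 67.88 mg/L.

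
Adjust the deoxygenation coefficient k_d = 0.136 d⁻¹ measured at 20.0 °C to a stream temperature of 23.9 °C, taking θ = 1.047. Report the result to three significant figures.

k_d(T₂) = k_d(T₁) · θ^(T₂−T₁) = 0.136 × 1.047^(23.9−20.0)
= 0.136 × 1.047^3.90 = 0.136 × 1.196 = 0.1627 d⁻¹.

k_d ≈ 0.163 d⁻¹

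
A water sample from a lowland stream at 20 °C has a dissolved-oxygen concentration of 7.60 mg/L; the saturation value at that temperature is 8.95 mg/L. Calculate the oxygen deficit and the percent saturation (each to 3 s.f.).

D = C_s − C = 8.95 − 7.60 = 1.35 mg/L.
% saturation = 7.60/8.95 × 100 = 84.9 %.

D ≈ 1.35 mg/L; 84.9 % saturation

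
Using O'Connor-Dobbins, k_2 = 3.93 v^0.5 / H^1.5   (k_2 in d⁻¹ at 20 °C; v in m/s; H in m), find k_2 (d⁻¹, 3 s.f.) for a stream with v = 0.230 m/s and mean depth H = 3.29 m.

k_2 ≈ 0.316 d⁻¹

k_2 = 3.93 × 0.230^0.5 / 3.29^1.5 = 3.93 × 0.4796 / 5.968 = 0.3158 d⁻¹.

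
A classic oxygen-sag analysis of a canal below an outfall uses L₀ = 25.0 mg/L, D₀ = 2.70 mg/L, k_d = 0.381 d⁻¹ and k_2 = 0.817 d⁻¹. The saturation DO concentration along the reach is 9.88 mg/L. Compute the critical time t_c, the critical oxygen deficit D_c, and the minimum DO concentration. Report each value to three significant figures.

t_c ≈ 1.45 d; D_c ≈ 6.72 mg/L; min DO ≈ 3.16 mg/L

t_c = [1/(k_2−k_d)] ln[(k_2/k_d)(1 − D₀(k_2−k_d)/(k_d L₀))]
= [1/(0.817−0.381)] ln[(0.817/0.381)(1 − 2.70×0.4360/(0.381×25.0))]
= (1/0.4360) ln[2.144 × 0.8764] = 2.294 × ln(1.879) = 2.294 × 0.6309 = 1.447 d.
D_c = (k_d/k_2) L₀ e^(−k_d t_c) = (0.381/0.817) × 25.0 × e^(−0.381×1.447) = 0.4663 × 25.0 × 0.5762 = 6.717 mg/L.
Minimum DO = C_s − D_c = 9.88 − 6.717 = 3.163 mg/L.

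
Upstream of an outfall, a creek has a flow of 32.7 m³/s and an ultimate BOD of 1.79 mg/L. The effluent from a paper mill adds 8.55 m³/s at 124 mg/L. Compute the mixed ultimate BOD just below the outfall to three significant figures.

27.1 mg/L

Flow-weighted mixing: C = (Q_r C_r + Q_w C_w)/(Q_r + Q_w)
= (32.7×1.79 + 8.55×124)/(32.7 + 8.55) = 1119/41.25 = 27.12 mg/L.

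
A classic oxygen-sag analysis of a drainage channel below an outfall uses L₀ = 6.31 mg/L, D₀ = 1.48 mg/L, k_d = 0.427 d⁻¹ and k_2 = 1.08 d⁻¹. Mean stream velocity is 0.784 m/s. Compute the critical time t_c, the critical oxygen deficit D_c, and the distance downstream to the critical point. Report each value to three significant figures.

t_c ≈ 0.741 d; D_c ≈ 1.82 mg/L; x_c ≈ 50.2 km

t_c = [1/(k_2−k_d)] ln[(k_2/k_d)(1 − D₀(k_2−k_d)/(k_d L₀))]
= [1/(1.08−0.427)] ln[(1.08/0.427)(1 − 1.48×0.6530/(0.427×6.31))]
= (1/0.6530) ln[2.529 × 0.6413] = 1.531 × ln(1.622) = 1.531 × 0.4837 = 0.7407 d.
L(t_c) = L₀ e^(−k_d t_c) = 6.31 × 0.7288 = 4.599 mg/L, and at the critical point k_2 D_c = k_d L, so D_c = (0.427/1.08) × 4.599 = 1.818 mg/L.
x_c = v t_c = 0.784 m/s × 0.7407 d × 86400 s/d = 50170 m ≈ 50.2 km.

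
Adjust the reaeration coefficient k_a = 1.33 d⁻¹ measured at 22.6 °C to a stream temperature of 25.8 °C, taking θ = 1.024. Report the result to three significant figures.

k_a(T₂) = k_a(T₁) · θ^(T₂−T₁) = 1.33 × 1.024^(25.8−22.6)
= 1.33 × 1.024^3.20 = 1.33 × 1.079 = 1.435 d⁻¹.

k_a ≈ 1.43 d⁻¹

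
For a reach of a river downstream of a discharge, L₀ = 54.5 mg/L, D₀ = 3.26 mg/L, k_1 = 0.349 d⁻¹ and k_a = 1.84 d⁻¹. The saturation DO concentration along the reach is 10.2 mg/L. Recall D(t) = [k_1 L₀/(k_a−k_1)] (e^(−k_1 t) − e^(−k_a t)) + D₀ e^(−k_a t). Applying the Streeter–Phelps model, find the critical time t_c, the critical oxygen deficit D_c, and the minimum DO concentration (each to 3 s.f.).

t_c ≈ 0.917 d; D_c ≈ 7.51 mg/L; min DO ≈ 2.69 mg/L

t_c = [1/(k_a−k_1)] ln[(k_a/k_1)(1 − D₀(k_a−k_1)/(k_1 L₀))]
= [1/(1.84−0.349)] ln[(1.84/0.349)(1 − 3.26×1.491/(0.349×54.5))]
= (1/1.491) ln[5.272 × 0.7445] = 0.6707 × ln(3.925) = 0.6707 × 1.367 = 0.9171 d.
L(t_c) = L₀ e^(−k_1 t_c) = 54.5 × 0.7261 = 39.57 mg/L, and at the critical point k_a D_c = k_1 L, so D_c = (0.349/1.84) × 39.57 = 7.506 mg/L.
Minimum DO = C_s − D_c = 10.2 − 7.506 = 2.694 mg/L.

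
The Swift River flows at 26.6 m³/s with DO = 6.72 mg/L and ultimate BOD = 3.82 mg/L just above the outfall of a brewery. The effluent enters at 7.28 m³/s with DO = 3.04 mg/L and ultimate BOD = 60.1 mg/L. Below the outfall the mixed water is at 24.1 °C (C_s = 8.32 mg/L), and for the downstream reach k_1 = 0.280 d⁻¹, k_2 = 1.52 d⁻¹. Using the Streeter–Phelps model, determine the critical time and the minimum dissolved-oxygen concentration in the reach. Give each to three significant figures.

t_c ≈ 0.481 d; minimum DO ≈ 5.76 mg/L

Mixed DO = (26.6×6.72 + 7.28×3.04)/(26.6+7.28) = 200.9/33.88 = 5.929 mg/L.
Mixed L₀ = (26.6×3.82 + 7.28×60.1)/(33.88) = 539.1/33.88 = 15.91 mg/L.
Initial deficit D₀ = C_s − DO₀ = 8.32 − 5.929 = 2.391 mg/L.
t_c = (1/1.240) ln[(1.52/0.280)(1 − 2.391×1.240/(0.280×15.91))] = 0.8065 × ln(1.817) = 0.4815 d.
D_c = (0.280/1.52) × 15.91 × e^(−0.280×0.4815) = 0.1842 × 15.91 × 0.8739 = 2.562 mg/L.
Minimum DO = 8.32 − 2.562 = 5.758 mg/L.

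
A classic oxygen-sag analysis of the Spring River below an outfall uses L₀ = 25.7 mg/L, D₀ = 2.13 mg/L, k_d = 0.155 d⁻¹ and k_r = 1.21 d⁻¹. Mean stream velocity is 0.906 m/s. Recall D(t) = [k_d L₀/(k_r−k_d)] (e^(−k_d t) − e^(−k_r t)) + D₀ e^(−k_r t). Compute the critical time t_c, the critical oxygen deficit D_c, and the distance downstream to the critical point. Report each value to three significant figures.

t_c = [1/(k_r−k_d)] ln[(k_r/k_d)(1 − D₀(k_r−k_d)/(k_d L₀))]
= [1/(1.21−0.155)] ln[(1.21/0.155)(1 − 2.13×1.055/(0.155×25.7))]
= (1/1.055) ln[7.806 × 0.4359] = 0.9479 × ln(3.403) = 0.9479 × 1.225 = 1.161 d.
L(t_c) = L₀ e^(−k_d t_c) = 25.7 × 0.8353 = 21.47 mg/L, and at the critical point k_r D_c = k_d L, so D_c = (0.155/1.21) × 21.47 = 2.750 mg/L.
x_c = v t_c = 0.906 m/s × 1.161 d × 86400 s/d = 90860 m ≈ 90.9 km.

t_c ≈ 1.16 d; D_c ≈ 2.75 mg/L; x_c ≈ 90.9 km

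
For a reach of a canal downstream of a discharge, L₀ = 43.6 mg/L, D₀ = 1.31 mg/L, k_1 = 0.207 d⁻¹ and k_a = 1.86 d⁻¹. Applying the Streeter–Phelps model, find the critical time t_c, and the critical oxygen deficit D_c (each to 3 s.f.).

t_c = [1/(k_a−k_1)] ln[(k_a/k_1)(1 − D₀(k_a−k_1)/(k_1 L₀))]
= [1/(1.86−0.207)] ln[(1.86/0.207)(1 − 1.31×1.653/(0.207×43.6))]
= (1/1.653) ln[8.986 × 0.7601] = 0.6050 × ln(6.830) = 0.6050 × 1.921 = 1.162 d.
L(t_c) = L₀ e^(−k_1 t_c) = 43.6 × 0.7862 = 34.28 mg/L, and at the critical point k_a D_c = k_1 L, so D_c = (0.207/1.86) × 34.28 = 3.815 mg/L.

t_c ≈ 1.16 d; D_c ≈ 3.81 mg/L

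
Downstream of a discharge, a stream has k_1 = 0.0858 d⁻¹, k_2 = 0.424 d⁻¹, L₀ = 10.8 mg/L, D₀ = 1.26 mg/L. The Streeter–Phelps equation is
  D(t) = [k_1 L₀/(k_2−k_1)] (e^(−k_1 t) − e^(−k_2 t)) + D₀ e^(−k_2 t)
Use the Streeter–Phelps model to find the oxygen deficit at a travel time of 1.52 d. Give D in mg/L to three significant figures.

D ≈ 1.63 mg/L

k_1 L₀/(k_2−k_1) = 0.0858×10.8/(0.424−0.0858) = 0.9266/0.3382 = 2.740 mg/L.
e^(−k_1 t) = e^(−0.0858×1.520) = 0.8777; e^(−k_2 t) = e^(−0.424×1.520) = 0.5249.
D = 2.740 × (0.8777 − 0.5249) + 1.26 × 0.5249 = 0.9666 + 0.6614 = 1.628 mg/L.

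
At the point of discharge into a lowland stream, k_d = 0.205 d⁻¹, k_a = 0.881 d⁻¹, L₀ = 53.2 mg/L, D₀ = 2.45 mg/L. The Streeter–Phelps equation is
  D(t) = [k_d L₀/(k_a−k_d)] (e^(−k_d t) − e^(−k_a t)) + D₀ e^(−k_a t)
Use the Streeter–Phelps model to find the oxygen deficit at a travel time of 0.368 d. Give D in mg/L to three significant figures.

k_d L₀/(k_a−k_d) = 0.205×53.2/(0.881−0.205) = 10.91/0.6760 = 16.13 mg/L.
e^(−k_d t) = e^(−0.205×0.3680) = 0.9273; e^(−k_a t) = e^(−0.881×0.3680) = 0.7231.
D = 16.13 × (0.9273 − 0.7231) + 2.45 × 0.7231 = 3.295 + 1.772 = 5.067 mg/L.

D ≈ 5.07 mg/L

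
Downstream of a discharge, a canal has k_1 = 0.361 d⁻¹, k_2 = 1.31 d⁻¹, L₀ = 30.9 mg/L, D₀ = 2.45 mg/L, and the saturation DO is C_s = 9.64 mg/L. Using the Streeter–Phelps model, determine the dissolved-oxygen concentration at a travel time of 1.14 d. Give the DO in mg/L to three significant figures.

DO ≈ 3.94 mg/L

k_1 L₀/(k_2−k_1) = 0.361×30.9/(1.31−0.361) = 11.15/0.9490 = 11.75 mg/L.
e^(−k_1 t) = e^(−0.361×1.140) = 0.6626; e^(−k_2 t) = e^(−1.31×1.140) = 0.2246.
D = 11.75 × (0.6626 − 0.2246) + 2.45 × 0.2246 = 5.149 + 0.5503 = 5.699 mg/L.
DO = C_s − D = 9.64 − 5.699 = 3.941 mg/L.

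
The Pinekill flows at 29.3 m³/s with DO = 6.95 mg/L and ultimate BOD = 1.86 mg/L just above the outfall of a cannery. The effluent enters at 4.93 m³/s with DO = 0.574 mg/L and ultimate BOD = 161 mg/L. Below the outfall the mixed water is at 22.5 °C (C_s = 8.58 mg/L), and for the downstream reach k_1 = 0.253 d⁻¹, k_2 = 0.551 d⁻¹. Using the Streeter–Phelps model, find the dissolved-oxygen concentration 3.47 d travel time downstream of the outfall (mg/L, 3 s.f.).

Mixed DO = (29.3×6.95 + 4.93×0.574)/(29.3+4.93) = 206.5/34.23 = 6.032 mg/L.
Mixed L₀ = (29.3×1.86 + 4.93×161)/(34.23) = 848.2/34.23 = 24.78 mg/L.
Initial deficit D₀ = C_s − DO₀ = 8.58 − 6.032 = 2.548 mg/L.
D(3.47) = [0.253×24.78/(0.551−0.253)](e^(−0.253×3.47) − e^(−0.551×3.47)) + 2.548 e^(−0.551×3.47)
= 21.04 × (0.4157 − 0.1478) + 2.548 × 0.1478 = 6.012 mg/L.
DO = 8.58 − 6.012 = 2.568 mg/L.

DO ≈ 2.57 mg/L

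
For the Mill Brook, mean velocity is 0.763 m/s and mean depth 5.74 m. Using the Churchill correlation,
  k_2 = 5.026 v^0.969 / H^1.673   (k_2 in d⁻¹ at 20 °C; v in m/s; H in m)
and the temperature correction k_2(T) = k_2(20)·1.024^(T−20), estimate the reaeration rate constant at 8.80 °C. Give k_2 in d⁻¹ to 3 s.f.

k_2 ≈ 0.159 d⁻¹

k_2(20) = 5.026 × 0.763^0.969 / 5.74^1.673 = 5.026 × 0.7694 / 18.61 = 0.2078 d⁻¹.
k_2(8.80) = 0.2078 × 1.024^(8.80−20) = 0.2078 × 0.7667 = 0.1594 d⁻¹.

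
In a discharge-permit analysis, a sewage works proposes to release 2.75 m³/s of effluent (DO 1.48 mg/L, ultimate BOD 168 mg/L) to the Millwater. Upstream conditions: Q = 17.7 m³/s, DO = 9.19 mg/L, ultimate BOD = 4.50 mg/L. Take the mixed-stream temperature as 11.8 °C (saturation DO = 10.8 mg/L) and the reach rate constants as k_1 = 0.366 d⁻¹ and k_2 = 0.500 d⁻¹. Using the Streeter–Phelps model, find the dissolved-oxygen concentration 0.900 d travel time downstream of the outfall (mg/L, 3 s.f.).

Mixed DO = (17.7×9.19 + 2.75×1.48)/(17.7+2.75) = 166.7/20.45 = 8.153 mg/L.
Mixed L₀ = (17.7×4.50 + 2.75×168)/(20.45) = 541.6/20.45 = 26.49 mg/L.
Initial deficit D₀ = C_s − DO₀ = 10.8 − 8.153 = 2.647 mg/L.
D(0.900) = [0.366×26.49/(0.500−0.366)](e^(−0.366×0.900) − e^(−0.500×0.900)) + 2.647 e^(−0.500×0.900)
= 72.34 × (0.7194 − 0.6376) + 2.647 × 0.6376 = 7.600 mg/L.
DO = 10.8 − 7.600 = 3.200 mg/L.

DO ≈ 3.20 mg/L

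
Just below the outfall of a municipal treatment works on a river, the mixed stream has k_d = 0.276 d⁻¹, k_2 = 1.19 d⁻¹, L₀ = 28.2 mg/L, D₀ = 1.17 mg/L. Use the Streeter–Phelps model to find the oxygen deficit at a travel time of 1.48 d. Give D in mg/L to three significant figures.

k_d L₀/(k_2−k_d) = 0.276×28.2/(1.19−0.276) = 7.783/0.9140 = 8.516 mg/L.
e^(−k_d t) = e^(−0.276×1.480) = 0.6647; e^(−k_2 t) = e^(−1.19×1.480) = 0.1718.
D = 8.516 × (0.6647 − 0.1718) + 1.17 × 0.1718 = 4.197 + 0.2011 = 4.398 mg/L.

D ≈ 4.40 mg/L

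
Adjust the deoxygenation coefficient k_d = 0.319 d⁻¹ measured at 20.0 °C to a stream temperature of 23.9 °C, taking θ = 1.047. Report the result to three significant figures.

k_d(T₂) = k_d(T₁) · θ^(T₂−T₁) = 0.319 × 1.047^(23.9−20.0)
= 0.319 × 1.047^3.90 = 0.319 × 1.196 = 0.3816 d⁻¹.

k_d ≈ 0.382 d⁻¹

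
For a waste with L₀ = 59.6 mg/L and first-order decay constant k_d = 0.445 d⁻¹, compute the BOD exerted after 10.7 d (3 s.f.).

y ≈ 59.1 mg/L

y_t = L₀(1 − e^(−k_d t)) = 59.6 × (1 − e^(−0.445×10.7))
= 59.6 × (1 − 0.008553) = 59.6 × 0.9914 = 59.09 mg/L.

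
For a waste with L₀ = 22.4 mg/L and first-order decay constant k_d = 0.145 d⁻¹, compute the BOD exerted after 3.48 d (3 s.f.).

y ≈ 8.88 mg/L

y_t = L₀(1 − e^(−k_d t)) = 22.4 × (1 − e^(−0.145×3.48))
= 22.4 × (1 − 0.6037) = 22.4 × 0.3963 = 8.876 mg/L.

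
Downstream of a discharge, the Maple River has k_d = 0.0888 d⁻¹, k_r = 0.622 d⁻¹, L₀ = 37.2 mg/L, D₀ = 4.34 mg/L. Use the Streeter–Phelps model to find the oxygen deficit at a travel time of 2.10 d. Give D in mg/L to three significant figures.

D ≈ 4.64 mg/L

k_d L₀/(k_r−k_d) = 0.0888×37.2/(0.622−0.0888) = 3.303/0.5332 = 6.195 mg/L.
e^(−k_d t) = e^(−0.0888×2.100) = 0.8299; e^(−k_r t) = e^(−0.622×2.100) = 0.2708.
D = 6.195 × (0.8299 − 0.2708) + 4.34 × 0.2708 = 3.463 + 1.175 = 4.639 mg/L.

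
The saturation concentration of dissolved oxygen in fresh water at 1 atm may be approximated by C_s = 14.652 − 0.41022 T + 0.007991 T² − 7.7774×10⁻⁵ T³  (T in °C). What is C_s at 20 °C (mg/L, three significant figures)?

C_s = 14.652 − 0.41022×20 + 0.007991×20² − 7.7774×10⁻⁵×20³ = 9.022 mg/L.

C_s ≈ 9.02 mg/L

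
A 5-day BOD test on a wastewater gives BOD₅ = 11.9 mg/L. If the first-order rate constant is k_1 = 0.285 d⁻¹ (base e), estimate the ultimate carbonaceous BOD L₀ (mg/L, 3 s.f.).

BOD₅ = L₀(1 − e^(−5k_1)) ⇒ L₀ = BOD₅ / (1 − e^(−5×0.285))
= 11.9 / (1 − 0.2405) = 11.9 / 0.7595 = 15.67 mg/L.

L₀ ≈ 15.7 mg/L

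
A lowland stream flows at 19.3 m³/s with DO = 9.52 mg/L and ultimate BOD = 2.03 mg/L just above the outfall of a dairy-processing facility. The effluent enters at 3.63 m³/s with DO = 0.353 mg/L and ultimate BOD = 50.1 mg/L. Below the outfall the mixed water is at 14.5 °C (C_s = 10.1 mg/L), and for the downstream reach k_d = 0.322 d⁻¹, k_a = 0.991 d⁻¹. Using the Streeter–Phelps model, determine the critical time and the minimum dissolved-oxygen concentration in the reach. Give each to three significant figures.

Mixed DO = (19.3×9.52 + 3.63×0.353)/(19.3+3.63) = 185.0/22.93 = 8.069 mg/L.
Mixed L₀ = (19.3×2.03 + 3.63×50.1)/(22.93) = 221.0/22.93 = 9.640 mg/L.
Initial deficit D₀ = C_s − DO₀ = 10.1 − 8.069 = 2.031 mg/L.
t_c = (1/0.6690) ln[(0.991/0.322)(1 − 2.031×0.6690/(0.322×9.640))] = 1.495 × ln(1.730) = 0.8196 d.
D_c = (0.322/0.991) × 9.640 × e^(−0.322×0.8196) = 0.3249 × 9.640 × 0.7680 = 2.406 mg/L.
Minimum DO = 10.1 − 2.406 = 7.694 mg/L.

t_c ≈ 0.820 d; minimum DO ≈ 7.69 mg/L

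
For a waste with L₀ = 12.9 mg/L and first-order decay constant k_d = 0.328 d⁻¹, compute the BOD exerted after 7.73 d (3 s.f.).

y ≈ 11.9 mg/L

y_t = L₀(1 − e^(−k_d t)) = 12.9 × (1 − e^(−0.328×7.73))
= 12.9 × (1 − 0.07923) = 12.9 × 0.9208 = 11.88 mg/L.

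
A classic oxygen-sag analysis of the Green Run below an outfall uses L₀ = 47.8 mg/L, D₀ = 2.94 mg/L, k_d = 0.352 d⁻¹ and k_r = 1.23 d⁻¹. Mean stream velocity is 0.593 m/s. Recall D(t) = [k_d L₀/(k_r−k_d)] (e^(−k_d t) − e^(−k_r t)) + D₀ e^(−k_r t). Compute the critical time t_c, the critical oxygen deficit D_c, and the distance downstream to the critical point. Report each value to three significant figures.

At the critical point dD/dt = 0, so k_d L₀ e^(−k_d t) = k_r D. Substituting D(t) from the Streeter–Phelps equation and solving for t gives
t_c = ln[(k_r/k_d)(1 − D₀(k_r−k_d)/(k_d L₀))] / (k_r−k_d).
Here k_r−k_d = 0.8780 d⁻¹ and 1 − D₀(k_r−k_d)/(k_d L₀) = 1 − 2.94×0.8780/(0.352×47.8) = 0.8466, so
t_c = ln(3.494 × 0.8466) / 0.8780 = 1.085 / 0.8780 = 1.235 d.
D_c = (k_d/k_r) L₀ e^(−k_d t_c) = (0.352/1.23) × 47.8 × e^(−0.352×1.235) = 0.2862 × 47.8 × 0.6474 = 8.856 mg/L.
x_c = v t_c = 0.593 m/s × 1.235 d × 86400 s/d = 63290 m ≈ 63.3 km.

t_c ≈ 1.24 d; D_c ≈ 8.86 mg/L; x_c ≈ 63.3 km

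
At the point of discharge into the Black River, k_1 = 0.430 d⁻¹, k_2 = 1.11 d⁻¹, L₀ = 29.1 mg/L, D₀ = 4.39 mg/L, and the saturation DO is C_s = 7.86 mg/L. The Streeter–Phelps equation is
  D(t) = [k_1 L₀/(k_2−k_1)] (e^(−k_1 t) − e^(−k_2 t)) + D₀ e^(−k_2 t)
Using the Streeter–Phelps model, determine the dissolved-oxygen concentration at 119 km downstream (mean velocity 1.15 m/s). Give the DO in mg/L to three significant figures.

DO ≈ 0.573 mg/L

Travel time t = x/v = 119 km / (1.15 m/s) = 119000 m / 1.15 m/s = 103500 s = 1.198 d.
k_1 L₀/(k_2−k_1) = 0.430×29.1/(1.11−0.430) = 12.51/0.6800 = 18.40 mg/L.
e^(−k_1 t) = e^(−0.430×1.198) = 0.5975; e^(−k_2 t) = e^(−1.11×1.198) = 0.2646.
D = 18.40 × (0.5975 − 0.2646) + 4.39 × 0.2646 = 6.125 + 1.162 = 7.287 mg/L.
DO = C_s − D = 7.86 − 7.287 = 0.5730 mg/L.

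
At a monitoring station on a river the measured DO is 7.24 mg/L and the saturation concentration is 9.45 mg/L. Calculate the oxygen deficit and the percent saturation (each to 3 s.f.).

D = C_s − C = 9.45 − 7.24 = 2.21 mg/L.
% saturation = 7.24/9.45 × 100 = 76.6 %.

D ≈ 2.21 mg/L; 76.6 % saturation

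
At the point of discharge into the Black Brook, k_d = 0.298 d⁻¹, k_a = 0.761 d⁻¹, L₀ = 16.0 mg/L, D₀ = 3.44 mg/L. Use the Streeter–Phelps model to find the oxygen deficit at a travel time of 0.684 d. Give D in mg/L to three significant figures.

k_d L₀/(k_a−k_d) = 0.298×16.0/(0.761−0.298) = 4.768/0.4630 = 10.30 mg/L.
e^(−k_d t) = e^(−0.298×0.6840) = 0.8156; e^(−k_a t) = e^(−0.761×0.6840) = 0.5942.
D = 10.30 × (0.8156 − 0.5942) + 3.44 × 0.5942 = 2.280 + 2.044 = 4.324 mg/L.

D ≈ 4.32 mg/L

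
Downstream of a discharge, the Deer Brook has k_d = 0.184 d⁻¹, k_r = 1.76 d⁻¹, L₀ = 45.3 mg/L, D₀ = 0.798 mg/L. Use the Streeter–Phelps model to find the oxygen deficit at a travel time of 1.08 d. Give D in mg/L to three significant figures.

k_d L₀/(k_r−k_d) = 0.184×45.3/(1.76−0.184) = 8.335/1.576 = 5.289 mg/L.
e^(−k_d t) = e^(−0.184×1.080) = 0.8198; e^(−k_r t) = e^(−1.76×1.080) = 0.1494.
D = 5.289 × (0.8198 − 0.1494) + 0.798 × 0.1494 = 3.545 + 0.1193 = 3.665 mg/L.

D ≈ 3.66 mg/L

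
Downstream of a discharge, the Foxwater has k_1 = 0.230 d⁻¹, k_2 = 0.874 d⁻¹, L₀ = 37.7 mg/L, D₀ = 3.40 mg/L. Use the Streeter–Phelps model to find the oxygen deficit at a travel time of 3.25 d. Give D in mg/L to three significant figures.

D ≈ 5.79 mg/L

k_1 L₀/(k_2−k_1) = 0.230×37.7/(0.874−0.230) = 8.671/0.6440 = 13.46 mg/L.
e^(−k_1 t) = e^(−0.230×3.250) = 0.4735; e^(−k_2 t) = e^(−0.874×3.250) = 0.05840.
D = 13.46 × (0.4735 − 0.05840) + 3.40 × 0.05840 = 5.590 + 0.1985 = 5.788 mg/L.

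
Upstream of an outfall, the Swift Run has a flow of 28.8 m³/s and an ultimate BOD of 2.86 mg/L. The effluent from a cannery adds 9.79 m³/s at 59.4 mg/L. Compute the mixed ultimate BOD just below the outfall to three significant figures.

Flow-weighted mixing: C = (Q_r C_r + Q_w C_w)/(Q_r + Q_w)
= (28.8×2.86 + 9.79×59.4)/(28.8 + 9.79) = 663.9/38.59 = 17.20 mg/L.

17.2 mg/L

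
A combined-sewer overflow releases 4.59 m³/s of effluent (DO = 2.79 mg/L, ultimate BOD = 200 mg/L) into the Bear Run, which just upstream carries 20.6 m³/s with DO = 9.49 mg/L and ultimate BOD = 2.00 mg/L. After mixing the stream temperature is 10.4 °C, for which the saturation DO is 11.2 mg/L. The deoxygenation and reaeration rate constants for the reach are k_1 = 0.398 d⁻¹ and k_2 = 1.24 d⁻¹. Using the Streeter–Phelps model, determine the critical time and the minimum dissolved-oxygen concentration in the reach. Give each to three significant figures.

t_c ≈ 1.14 d; minimum DO ≈ 3.43 mg/L

Mixed DO = (20.6×9.49 + 4.59×2.79)/(20.6+4.59) = 208.3/25.19 = 8.269 mg/L.
Mixed L₀ = (20.6×2.00 + 4.59×200)/(25.19) = 959.2/25.19 = 38.08 mg/L.
Initial deficit D₀ = C_s − DO₀ = 11.2 − 8.269 = 2.931 mg/L.
t_c = (1/0.8420) ln[(1.24/0.398)(1 − 2.931×0.8420/(0.398×38.08))] = 1.188 × ln(2.608) = 1.139 d.
D_c = (0.398/1.24) × 38.08 × e^(−0.398×1.139) = 0.3210 × 38.08 × 0.6356 = 7.769 mg/L.
Minimum DO = 11.2 − 7.769 = 3.431 mg/L.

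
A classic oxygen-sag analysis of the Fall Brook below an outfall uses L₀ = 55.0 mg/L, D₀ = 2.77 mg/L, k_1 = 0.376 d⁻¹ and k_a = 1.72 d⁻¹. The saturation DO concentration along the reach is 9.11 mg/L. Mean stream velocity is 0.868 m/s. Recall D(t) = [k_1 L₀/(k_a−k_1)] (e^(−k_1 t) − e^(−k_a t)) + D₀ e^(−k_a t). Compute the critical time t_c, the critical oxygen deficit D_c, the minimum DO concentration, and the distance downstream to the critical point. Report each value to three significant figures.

With k_a/k_1 = 4.574 and 1 − D₀(k_a−k_1)/(k_1 L₀) = 0.8200,
t_c = ln(4.574 × 0.8200) / (1.72 − 0.376) = ln(3.751) / 1.344 = 1.322/1.344 = 0.9836 d.
D_c = (k_1/k_a) L₀ e^(−k_1 t_c) = (0.376/1.72) × 55.0 × e^(−0.376×0.9836) = 0.2186 × 55.0 × 0.6908 = 8.306 mg/L.
Minimum DO = C_s − D_c = 9.11 − 8.306 = 0.8039 mg/L.
x_c = v t_c = 0.868 m/s × 0.9836 d × 86400 s/d = 73770 m ≈ 73.8 km.

t_c ≈ 0.984 d; D_c ≈ 8.31 mg/L; min DO ≈ 0.804 mg/L; x_c ≈ 73.8 km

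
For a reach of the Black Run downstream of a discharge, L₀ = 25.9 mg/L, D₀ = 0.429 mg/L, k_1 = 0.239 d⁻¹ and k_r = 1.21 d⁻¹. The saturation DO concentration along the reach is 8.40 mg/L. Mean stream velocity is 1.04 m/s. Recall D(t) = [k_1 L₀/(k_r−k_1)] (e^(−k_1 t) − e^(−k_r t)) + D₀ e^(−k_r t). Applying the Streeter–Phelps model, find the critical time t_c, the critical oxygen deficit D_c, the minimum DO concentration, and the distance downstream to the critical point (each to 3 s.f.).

t_c ≈ 1.60 d; D_c ≈ 3.49 mg/L; min DO ≈ 4.91 mg/L; x_c ≈ 144 km

t_c = [1/(k_r−k_1)] ln[(k_r/k_1)(1 − D₀(k_r−k_1)/(k_1 L₀))]
= [1/(1.21−0.239)] ln[(1.21/0.239)(1 − 0.429×0.9710/(0.239×25.9))]
= (1/0.9710) ln[5.063 × 0.9327] = 1.030 × ln(4.722) = 1.030 × 1.552 = 1.599 d.
L(t_c) = L₀ e^(−k_1 t_c) = 25.9 × 0.6824 = 17.68 mg/L, and at the critical point k_r D_c = k_1 L, so D_c = (0.239/1.21) × 17.68 = 3.491 mg/L.
Minimum DO = C_s − D_c = 8.40 − 3.491 = 4.909 mg/L.
x_c = v t_c = 1.04 m/s × 1.599 d × 86400 s/d = 143600 m ≈ 144 km.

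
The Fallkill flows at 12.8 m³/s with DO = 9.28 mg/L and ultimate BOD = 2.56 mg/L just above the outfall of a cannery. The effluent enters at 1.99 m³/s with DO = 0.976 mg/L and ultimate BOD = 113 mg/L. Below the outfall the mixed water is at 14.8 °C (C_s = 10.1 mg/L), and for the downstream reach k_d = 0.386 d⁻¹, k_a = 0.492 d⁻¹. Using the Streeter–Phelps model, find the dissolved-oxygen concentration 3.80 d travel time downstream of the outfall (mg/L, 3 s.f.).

Mixed DO = (12.8×9.28 + 1.99×0.976)/(12.8+1.99) = 120.7/14.79 = 8.163 mg/L.
Mixed L₀ = (12.8×2.56 + 1.99×113)/(14.79) = 257.6/14.79 = 17.42 mg/L.
Initial deficit D₀ = C_s − DO₀ = 10.1 − 8.163 = 1.937 mg/L.
D(3.80) = [0.386×17.42/(0.492−0.386)](e^(−0.386×3.80) − e^(−0.492×3.80)) + 1.937 e^(−0.492×3.80)
= 63.43 × (0.2307 − 0.1542) + 1.937 × 0.1542 = 5.150 mg/L.
DO = 10.1 − 5.150 = 4.950 mg/L.

DO ≈ 4.95 mg/L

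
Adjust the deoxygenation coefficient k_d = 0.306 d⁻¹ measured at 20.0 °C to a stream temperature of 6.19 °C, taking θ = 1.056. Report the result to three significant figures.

k_d(T₂) = k_d(T₁) · θ^(T₂−T₁) = 0.306 × 1.056^(6.19−20.0)
= 0.306 × 1.056^-13.8 = 0.306 × 0.4712 = 0.1442 d⁻¹.

k_d ≈ 0.144 d⁻¹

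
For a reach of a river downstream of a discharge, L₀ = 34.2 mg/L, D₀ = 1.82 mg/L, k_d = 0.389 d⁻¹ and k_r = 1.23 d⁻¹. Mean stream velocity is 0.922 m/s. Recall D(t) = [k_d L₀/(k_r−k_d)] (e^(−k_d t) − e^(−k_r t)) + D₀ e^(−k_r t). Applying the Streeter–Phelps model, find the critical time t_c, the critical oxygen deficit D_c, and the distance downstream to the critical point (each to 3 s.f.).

At the critical point dD/dt = 0, so k_d L₀ e^(−k_d t) = k_r D. Substituting D(t) from the Streeter–Phelps equation and solving for t gives
t_c = ln[(k_r/k_d)(1 − D₀(k_r−k_d)/(k_d L₀))] / (k_r−k_d).
Here k_r−k_d = 0.8410 d⁻¹ and 1 − D₀(k_r−k_d)/(k_d L₀) = 1 − 1.82×0.8410/(0.389×34.2) = 0.8849, so
t_c = ln(3.162 × 0.8849) / 0.8410 = 1.029 / 0.8410 = 1.224 d.
L(t_c) = L₀ e^(−k_d t_c) = 34.2 × 0.6213 = 21.25 mg/L, and at the critical point k_r D_c = k_d L, so D_c = (0.389/1.23) × 21.25 = 6.720 mg/L.
x_c = v t_c = 0.922 m/s × 1.224 d × 86400 s/d = 97470 m ≈ 97.5 km.

t_c ≈ 1.22 d; D_c ≈ 6.72 mg/L; x_c ≈ 97.5 km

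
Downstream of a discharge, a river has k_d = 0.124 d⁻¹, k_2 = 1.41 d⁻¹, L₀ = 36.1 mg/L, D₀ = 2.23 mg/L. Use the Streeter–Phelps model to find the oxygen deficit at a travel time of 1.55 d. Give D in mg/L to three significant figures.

k_d L₀/(k_2−k_d) = 0.124×36.1/(1.41−0.124) = 4.476/1.286 = 3.481 mg/L.
e^(−k_d t) = e^(−0.124×1.550) = 0.8251; e^(−k_2 t) = e^(−1.41×1.550) = 0.1124.
D = 3.481 × (0.8251 − 0.1124) + 2.23 × 0.1124 = 2.481 + 0.2507 = 2.732 mg/L.

D ≈ 2.73 mg/L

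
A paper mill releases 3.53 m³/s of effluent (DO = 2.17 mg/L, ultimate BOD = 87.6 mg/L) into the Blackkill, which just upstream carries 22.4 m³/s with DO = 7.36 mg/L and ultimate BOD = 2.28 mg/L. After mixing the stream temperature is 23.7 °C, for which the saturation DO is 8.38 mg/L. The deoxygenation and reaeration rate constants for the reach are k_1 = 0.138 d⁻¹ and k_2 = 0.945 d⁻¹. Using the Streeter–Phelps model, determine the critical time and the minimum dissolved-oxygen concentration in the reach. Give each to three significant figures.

t_c ≈ 0.777 d; minimum DO ≈ 6.56 mg/L

Mixed DO = (22.4×7.36 + 3.53×2.17)/(22.4+3.53) = 172.5/25.93 = 6.653 mg/L.
Mixed L₀ = (22.4×2.28 + 3.53×87.6)/(25.93) = 360.3/25.93 = 13.90 mg/L.
Initial deficit D₀ = C_s − DO₀ = 8.38 − 6.653 = 1.727 mg/L.
t_c = (1/0.8070) ln[(0.945/0.138)(1 − 1.727×0.8070/(0.138×13.90))] = 1.239 × ln(1.872) = 0.7770 d.
D_c = (0.138/0.945) × 13.90 × e^(−0.138×0.7770) = 0.1460 × 13.90 × 0.8983 = 1.823 mg/L.
Minimum DO = 8.38 − 1.823 = 6.557 mg/L.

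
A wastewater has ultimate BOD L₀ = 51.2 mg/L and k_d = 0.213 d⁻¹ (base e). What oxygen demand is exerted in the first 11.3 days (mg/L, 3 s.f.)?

y ≈ 46.6 mg/L

y_t = L₀(1 − e^(−k_d t)) = 51.2 × (1 − e^(−0.213×11.3))
= 51.2 × (1 − 0.09009) = 51.2 × 0.9099 = 46.59 mg/L.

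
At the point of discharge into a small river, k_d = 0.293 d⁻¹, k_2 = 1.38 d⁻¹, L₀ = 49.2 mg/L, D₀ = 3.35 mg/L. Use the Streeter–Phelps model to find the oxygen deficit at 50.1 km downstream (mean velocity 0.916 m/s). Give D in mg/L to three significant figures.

D ≈ 6.88 mg/L

Travel time t = x/v = 50.1 km / (0.916 m/s) = 50100 m / 0.916 m/s = 54690 s = 0.6330 d.
k_d L₀/(k_2−k_d) = 0.293×49.2/(1.38−0.293) = 14.42/1.087 = 13.26 mg/L.
e^(−k_d t) = e^(−0.293×0.6330) = 0.8307; e^(−k_2 t) = e^(−1.38×0.6330) = 0.4175.
D = 13.26 × (0.8307 − 0.4175) + 3.35 × 0.4175 = 5.481 + 1.398 = 6.879 mg/L.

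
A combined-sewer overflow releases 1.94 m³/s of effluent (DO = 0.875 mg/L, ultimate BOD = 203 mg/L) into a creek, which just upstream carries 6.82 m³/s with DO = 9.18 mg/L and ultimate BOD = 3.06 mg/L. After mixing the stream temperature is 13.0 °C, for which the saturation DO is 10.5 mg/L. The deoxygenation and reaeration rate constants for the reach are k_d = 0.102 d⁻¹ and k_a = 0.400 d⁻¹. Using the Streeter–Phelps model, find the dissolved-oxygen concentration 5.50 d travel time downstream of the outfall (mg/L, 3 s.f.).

Mixed DO = (6.82×9.18 + 1.94×0.875)/(6.82+1.94) = 64.31/8.760 = 7.341 mg/L.
Mixed L₀ = (6.82×3.06 + 1.94×203)/(8.760) = 414.7/8.760 = 47.34 mg/L.
Initial deficit D₀ = C_s − DO₀ = 10.5 − 7.341 = 3.159 mg/L.
D(5.50) = [0.102×47.34/(0.400−0.102)](e^(−0.102×5.50) − e^(−0.400×5.50)) + 3.159 e^(−0.400×5.50)
= 16.20 × (0.5706 − 0.1108) + 3.159 × 0.1108 = 7.801 mg/L.
DO = 10.5 − 7.801 = 2.699 mg/L.

DO ≈ 2.70 mg/L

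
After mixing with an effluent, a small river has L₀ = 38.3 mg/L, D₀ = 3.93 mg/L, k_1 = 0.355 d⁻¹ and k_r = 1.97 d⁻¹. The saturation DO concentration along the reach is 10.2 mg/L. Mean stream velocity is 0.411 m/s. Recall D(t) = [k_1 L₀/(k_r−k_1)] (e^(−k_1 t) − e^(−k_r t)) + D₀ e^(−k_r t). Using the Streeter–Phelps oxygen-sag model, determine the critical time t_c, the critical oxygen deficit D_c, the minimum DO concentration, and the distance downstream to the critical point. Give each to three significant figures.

t_c = [1/(k_r−k_1)] ln[(k_r/k_1)(1 − D₀(k_r−k_1)/(k_1 L₀))]
= [1/(1.97−0.355)] ln[(1.97/0.355)(1 − 3.93×1.615/(0.355×38.3))]
= (1/1.615) ln[5.549 × 0.5332] = 0.6192 × ln(2.959) = 0.6192 × 1.085 = 0.6717 d.
D_c = (k_1/k_r) L₀ e^(−k_1 t_c) = (0.355/1.97) × 38.3 × e^(−0.355×0.6717) = 0.1802 × 38.3 × 0.7878 = 5.438 mg/L.
Minimum DO = C_s − D_c = 10.2 − 5.438 = 4.762 mg/L.
x_c = v t_c = 0.411 m/s × 0.6717 d × 86400 s/d = 23850 m ≈ 23.9 km.

t_c ≈ 0.672 d; D_c ≈ 5.44 mg/L; min DO ≈ 4.76 mg/L; x_c ≈ 23.9 km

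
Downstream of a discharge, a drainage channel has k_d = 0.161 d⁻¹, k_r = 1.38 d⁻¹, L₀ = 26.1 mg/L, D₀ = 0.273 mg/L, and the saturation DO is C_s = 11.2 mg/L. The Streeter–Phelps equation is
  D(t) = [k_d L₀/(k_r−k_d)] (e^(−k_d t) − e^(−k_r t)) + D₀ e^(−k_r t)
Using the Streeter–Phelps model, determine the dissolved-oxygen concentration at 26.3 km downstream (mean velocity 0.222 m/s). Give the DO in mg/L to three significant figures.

Travel time t = x/v = 26.3 km / (0.222 m/s) = 26300 m / 0.222 m/s = 118500 s = 1.371 d.
k_d L₀/(k_r−k_d) = 0.161×26.1/(1.38−0.161) = 4.202/1.219 = 3.447 mg/L.
e^(−k_d t) = e^(−0.161×1.371) = 0.8019; e^(−k_r t) = e^(−1.38×1.371) = 0.1507.
D = 3.447 × (0.8019 − 0.1507) + 0.273 × 0.1507 = 2.245 + 0.04115 = 2.286 mg/L.
DO = C_s − D = 11.2 − 2.286 = 8.914 mg/L.

DO ≈ 8.91 mg/L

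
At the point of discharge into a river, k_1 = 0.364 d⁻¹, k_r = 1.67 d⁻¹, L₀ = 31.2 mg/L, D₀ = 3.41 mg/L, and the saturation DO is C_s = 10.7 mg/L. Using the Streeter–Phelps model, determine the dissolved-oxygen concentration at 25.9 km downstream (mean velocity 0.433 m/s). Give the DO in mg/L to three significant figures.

Travel time t = x/v = 25.9 km / (0.433 m/s) = 25900 m / 0.433 m/s = 59820 s = 0.6923 d.
k_1 L₀/(k_r−k_1) = 0.364×31.2/(1.67−0.364) = 11.36/1.306 = 8.696 mg/L.
e^(−k_1 t) = e^(−0.364×0.6923) = 0.7772; e^(−k_r t) = e^(−1.67×0.6923) = 0.3147.
D = 8.696 × (0.7772 − 0.3147) + 3.41 × 0.3147 = 4.022 + 1.073 = 5.095 mg/L.
DO = C_s − D = 10.7 − 5.095 = 5.605 mg/L.

DO ≈ 5.60 mg/L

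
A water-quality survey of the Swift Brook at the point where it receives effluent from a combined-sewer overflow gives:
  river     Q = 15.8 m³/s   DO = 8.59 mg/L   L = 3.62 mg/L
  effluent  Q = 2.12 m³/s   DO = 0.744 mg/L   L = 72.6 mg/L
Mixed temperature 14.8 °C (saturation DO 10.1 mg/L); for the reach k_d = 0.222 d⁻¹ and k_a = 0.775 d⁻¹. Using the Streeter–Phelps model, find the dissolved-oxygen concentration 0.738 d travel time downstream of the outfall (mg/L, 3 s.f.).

DO ≈ 7.38 mg/L

Mixed DO = (15.8×8.59 + 2.12×0.744)/(15.8+2.12) = 137.3/17.92 = 7.662 mg/L.
Mixed L₀ = (15.8×3.62 + 2.12×72.6)/(17.92) = 211.1/17.92 = 11.78 mg/L.
Initial deficit D₀ = C_s − DO₀ = 10.1 − 7.662 = 2.438 mg/L.
D(0.738) = [0.222×11.78/(0.775−0.222)](e^(−0.222×0.738) − e^(−0.775×0.738)) + 2.438 e^(−0.775×0.738)
= 4.729 × (0.8489 − 0.5644) + 2.438 × 0.5644 = 2.721 mg/L.
DO = 10.1 − 2.721 = 7.379 mg/L.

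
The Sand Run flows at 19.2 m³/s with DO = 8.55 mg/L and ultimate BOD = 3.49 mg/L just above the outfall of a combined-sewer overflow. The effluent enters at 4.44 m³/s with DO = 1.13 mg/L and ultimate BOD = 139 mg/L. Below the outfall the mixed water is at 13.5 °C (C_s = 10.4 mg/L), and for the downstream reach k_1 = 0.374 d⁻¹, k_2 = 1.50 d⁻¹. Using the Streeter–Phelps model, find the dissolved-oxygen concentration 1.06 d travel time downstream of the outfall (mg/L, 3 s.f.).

Mixed DO = (19.2×8.55 + 4.44×1.13)/(19.2+4.44) = 169.2/23.64 = 7.156 mg/L.
Mixed L₀ = (19.2×3.49 + 4.44×139)/(23.64) = 684.2/23.64 = 28.94 mg/L.
Initial deficit D₀ = C_s − DO₀ = 10.4 − 7.156 = 3.244 mg/L.
D(1.06) = [0.374×28.94/(1.50−0.374)](e^(−0.374×1.06) − e^(−1.50×1.06)) + 3.244 e^(−1.50×1.06)
= 9.613 × (0.6727 − 0.2039) + 3.244 × 0.2039 = 5.168 mg/L.
DO = 10.4 − 5.168 = 5.232 mg/L.

DO ≈ 5.23 mg/L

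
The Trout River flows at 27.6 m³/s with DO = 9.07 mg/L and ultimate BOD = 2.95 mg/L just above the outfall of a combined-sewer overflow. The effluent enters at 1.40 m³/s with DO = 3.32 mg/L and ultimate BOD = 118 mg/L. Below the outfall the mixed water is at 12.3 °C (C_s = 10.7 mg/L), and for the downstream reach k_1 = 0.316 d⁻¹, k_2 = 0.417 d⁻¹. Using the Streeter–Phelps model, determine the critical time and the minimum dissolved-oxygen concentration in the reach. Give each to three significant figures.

t_c ≈ 2.01 d; minimum DO ≈ 7.28 mg/L

Mixed DO = (27.6×9.07 + 1.40×3.32)/(27.6+1.40) = 255.0/29.00 = 8.792 mg/L.
Mixed L₀ = (27.6×2.95 + 1.40×118)/(29.00) = 246.6/29.00 = 8.504 mg/L.
Initial deficit D₀ = C_s − DO₀ = 10.7 − 8.792 = 1.908 mg/L.
t_c = (1/0.1010) ln[(0.417/0.316)(1 − 1.908×0.1010/(0.316×8.504))] = 9.901 × ln(1.225) = 2.009 d.
D_c = (0.316/0.417) × 8.504 × e^(−0.316×2.009) = 0.7578 × 8.504 × 0.5300 = 3.415 mg/L.
Minimum DO = 10.7 − 3.415 = 7.285 mg/L.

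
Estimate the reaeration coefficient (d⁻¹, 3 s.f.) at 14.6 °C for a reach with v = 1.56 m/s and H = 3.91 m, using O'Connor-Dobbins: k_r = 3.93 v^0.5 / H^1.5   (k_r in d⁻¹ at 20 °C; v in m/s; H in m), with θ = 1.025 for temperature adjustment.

k_r(20) = 3.93 × 1.56^0.5 / 3.91^1.5 = 3.93 × 1.249 / 7.732 = 0.6349 d⁻¹.
k_r(14.6) = 0.6349 × 1.025^(14.6−20) = 0.6349 × 0.8752 = 0.5556 d⁻¹.

k_r ≈ 0.556 d⁻¹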